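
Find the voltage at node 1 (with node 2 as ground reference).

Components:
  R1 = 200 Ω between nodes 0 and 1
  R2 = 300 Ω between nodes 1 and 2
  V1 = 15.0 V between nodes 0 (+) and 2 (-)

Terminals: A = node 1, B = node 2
Nodal analysis, taking node 2 as the 0 V reference.
Source V1 fixes V_0 = 15 V.
KCL at each unknown node (sum of currents leaving = 0; resistances in Ω):
  Node 1: (V_1 - 15)/200 + (V_1 - 0)/300 = 0
Collecting terms: 0.008333 × V_1 = 0.075  =>  V_1 = 9 V
The requested potential is V_1 = 9 V.

Final answer: V_1 = 9 V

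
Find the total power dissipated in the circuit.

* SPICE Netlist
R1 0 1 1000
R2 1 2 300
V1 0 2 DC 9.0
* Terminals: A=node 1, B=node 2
Nodal analysis, taking node 2 as the 0 V reference.
Source V1 fixes V_0 = 9 V.
KCL at each unknown node (sum of currents leaving = 0; resistances in Ω):
  Node 1: (V_1 - 9)/1000 + (V_1 - 0)/300 = 0
Collecting terms: 0.004333 × V_1 = 0.009  =>  V_1 = 2.077 V
Power in each resistor, P = (ΔV)²/R:
  P_R1 = (9 - 2.077)²/1000 = 0.04793 W
  P_R2 = (2.077 - 0)²/300 = 0.01438 W
P_total = P_R1 + P_R2 = 0.06231 W

Final answer: 0.06231 W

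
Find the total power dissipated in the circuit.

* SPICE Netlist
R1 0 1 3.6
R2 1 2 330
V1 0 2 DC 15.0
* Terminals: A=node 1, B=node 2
Nodal analysis, taking node 2 as the 0 V reference.
Source V1 fixes V_0 = 15 V.
KCL at each unknown node (sum of currents leaving = 0; resistances in Ω):
  Node 1: (V_1 - 15)/3.6 + (V_1 - 0)/330 = 0
Collecting terms: 0.2808 × V_1 = 4.167  =>  V_1 = 14.84 V
Power in each resistor, P = (ΔV)²/R:
  P_R1 = (15 - 14.84)²/3.6 = 0.007278 W
  P_R2 = (14.84 - 0)²/330 = 0.6672 W
P_total = P_R1 + P_R2 = 0.6745 W

Final answer: 0.6745 W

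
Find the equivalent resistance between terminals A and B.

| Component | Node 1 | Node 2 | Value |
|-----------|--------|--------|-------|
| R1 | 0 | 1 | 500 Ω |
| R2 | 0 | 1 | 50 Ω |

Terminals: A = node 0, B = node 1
Reduce the network between node 0 (A) and node 1 (B) by series/parallel combination:
  Rp1 = R1 ‖ R2 (parallel, both between nodes 0 and 1) = 1/(1/500 + 1/50) = 45.45 Ω
R_eq = 45.45 Ω

Final answer: 45.45 Ω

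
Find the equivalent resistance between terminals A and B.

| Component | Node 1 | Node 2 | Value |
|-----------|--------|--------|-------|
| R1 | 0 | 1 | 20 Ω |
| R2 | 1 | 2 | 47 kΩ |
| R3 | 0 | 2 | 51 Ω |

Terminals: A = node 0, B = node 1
Reduce the network between node 0 (A) and node 1 (B) by series/parallel combination:
  Rs1 = R3 + R2 (series, joined only at node 2) = 51 + 47000 = 47050 Ω
  Rp1 = R1 ‖ Rs1 (parallel, both between nodes 0 and 1) = 1/(1/20 + 1/47050) = 19.99 Ω
R_eq = 19.99 Ω

Final answer: 19.99 Ω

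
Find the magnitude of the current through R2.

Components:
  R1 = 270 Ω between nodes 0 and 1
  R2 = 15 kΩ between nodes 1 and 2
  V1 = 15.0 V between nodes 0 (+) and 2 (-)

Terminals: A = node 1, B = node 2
Nodal analysis, taking node 2 as the 0 V reference.
Source V1 fixes V_0 = 15 V.
KCL at each unknown node (sum of currents leaving = 0; resistances in Ω):
  Node 1: (V_1 - 15)/270 + (V_1 - 0)/15000 = 0
Collecting terms: 0.00377 × V_1 = 0.05556  =>  V_1 = 14.73 V
I_R2 = (V_1 - V_2)/R2 = (14.73 - 0)/15000 = 0.0009823 A
|I_R2| = 0.0009823 A

Final answer: |I_R2| = 0.0009823 A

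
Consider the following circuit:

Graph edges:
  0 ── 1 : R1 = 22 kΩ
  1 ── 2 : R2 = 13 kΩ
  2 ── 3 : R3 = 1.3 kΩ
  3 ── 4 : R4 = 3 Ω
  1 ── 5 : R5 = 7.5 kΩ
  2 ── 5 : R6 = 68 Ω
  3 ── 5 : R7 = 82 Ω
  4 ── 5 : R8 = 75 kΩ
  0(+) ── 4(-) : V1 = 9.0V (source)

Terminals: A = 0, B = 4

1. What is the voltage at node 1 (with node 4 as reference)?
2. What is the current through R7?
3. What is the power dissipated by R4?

Nodal analysis, taking node 4 as the 0 V reference.
Source V1 fixes V_0 = 9 V.
KCL at each unknown node (sum of currents leaving = 0; resistances in Ω):
  Node 1: (V_1 - 9)/22000 + (V_1 - V_2)/13000 + (V_1 - V_5)/7500 = 0
  Node 2: (V_2 - V_1)/13000 + (V_2 - V_3)/1300 + (V_2 - V_5)/68 = 0
  Node 3: (V_3 - V_2)/1300 + (V_3 - 0)/3 + (V_3 - V_5)/82 = 0
  Node 5: (V_5 - V_1)/7500 + (V_5 - V_2)/68 + (V_5 - V_3)/82 + (V_5 - 0)/75000 = 0
Collecting terms (coefficients in siemens):
  0.0002557·V_1 - 0.00007692·V_2 - 0.0001333·V_5 = 0.0004091
  0.01555·V_2 - 0.00007692·V_1 - 0.0007692·V_3 - 0.01471·V_5 = 0
  0.3463·V_3 - 0.0007692·V_2 - 0.0122·V_5 = 0
  0.02705·V_5 - 0.0001333·V_1 - 0.01471·V_2 - 0.0122·V_3 = 0
Solving these 4 simultaneous equations (Gaussian elimination) gives:
  V_1 = 1.624 V, V_2 = 0.03309 V, V_3 = 0.001005 V, V_5 = 0.02645 V
Part 1:
  Read off the nodal solution: V_1 = 1.624 V
Part 2:
  I_R7 = (V_3 - V_5)/R7 = (0.001005 - 0.02645)/82 = -0.0003103 A
  Magnitude: I_R7 = 0.0003103 A
Part 3:
  I_R4 = (V_3 - V_4)/R4 = (0.001005 - 0)/3 = 0.0003349 A
  P_R4 = I_R4² × R4 = (0.0003349)² × 3 = 0.0000003366 W

Final answers:
1. V_1 = 1.624 V
2. I_R7 = 0.0003103 A
3. P_R4 = 3.366e-07 W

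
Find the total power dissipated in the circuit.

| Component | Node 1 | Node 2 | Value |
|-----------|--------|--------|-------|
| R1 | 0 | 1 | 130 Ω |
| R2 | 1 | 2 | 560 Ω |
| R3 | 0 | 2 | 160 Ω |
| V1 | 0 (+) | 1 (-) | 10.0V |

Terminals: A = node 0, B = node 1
Nodal analysis, taking node 1 as the 0 V reference.
Source V1 fixes V_0 = 10 V.
KCL at each unknown node (sum of currents leaving = 0; resistances in Ω):
  Node 2: (V_2 - 0)/560 + (V_2 - 10)/160 = 0
Collecting terms: 0.008036 × V_2 = 0.0625  =>  V_2 = 7.778 V
Power in each resistor, P = (ΔV)²/R:
  P_R1 = (10 - 0)²/130 = 0.7692 W
  P_R2 = (0 - 7.778)²/560 = 0.108 W
  P_R3 = (10 - 7.778)²/160 = 0.03086 W
P_total = P_R1 + P_R2 + P_R3 = 0.9081 W

Final answer: 0.9081 W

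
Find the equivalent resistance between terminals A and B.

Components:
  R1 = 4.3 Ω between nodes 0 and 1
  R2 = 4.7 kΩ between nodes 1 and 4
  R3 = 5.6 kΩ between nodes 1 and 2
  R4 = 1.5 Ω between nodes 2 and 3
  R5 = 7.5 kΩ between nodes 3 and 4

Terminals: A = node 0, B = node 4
Reduce the network between node 0 (A) and node 4 (B) by series/parallel combination:
  Rs1 = R3 + R4 (series, joined only at node 2) = 5600 + 1.5 = 5602 Ω
  Rs2 = R5 + Rs1 (series, joined only at node 3) = 7500 + 5602 = 13100 Ω
  Rp1 = R2 ‖ Rs2 (parallel, both between nodes 1 and 4) = 1/(1/4700 + 1/13100) = 3459 Ω
  Rs3 = R1 + Rp1 (series, joined only at node 1) = 4.3 + 3459 = 3463 Ω
R_eq = 3.463 kΩ

Final answer: 3.463 kΩ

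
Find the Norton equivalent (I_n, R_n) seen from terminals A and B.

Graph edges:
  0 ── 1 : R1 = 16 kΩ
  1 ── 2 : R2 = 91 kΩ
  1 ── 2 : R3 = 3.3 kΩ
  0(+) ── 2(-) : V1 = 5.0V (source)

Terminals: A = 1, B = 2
Find the Thévenin equivalent first; then I_n = V_th/R_th and R_n = R_th.
Step 1 — V_th is the open-circuit voltage V_A - V_B (nothing connected across the terminals).
Nodal analysis, taking node 2 as the 0 V reference.
Source V1 fixes V_0 = 5 V.
KCL at each unknown node (sum of currents leaving = 0; resistances in Ω):
  Node 1: (V_1 - 5)/16000 + (V_1 - 0)/91000 + (V_1 - 0)/3300 = 0
Collecting terms: 0.0003765 × V_1 = 0.0003125  =>  V_1 = 0.83 V
V_th = V_1 - V_2 = 0.83 - 0 = 0.83 V
Step 2 — R_th: zero the source — replace V1 by a short circuit (node 2 merges into node 0) — and find the resistance seen between A (node 1) and B (node 0).
Reduce the network between node 1 (A) and node 0 (B) by series/parallel combination:
  Rp1 = R1 ‖ R2 ‖ R3 (parallel, all between nodes 0 and 1) = 1/(1/16000 + 1/91000 + 1/3300) = 2656 Ω
R_th = 2.656 kΩ
I_n = V_th/R_th = 0.83/2656 = 0.0003125 A, and R_n = R_th = 2.656 kΩ

Final answer: I_n = 0.0003125 A, R_n = 2.656 kΩ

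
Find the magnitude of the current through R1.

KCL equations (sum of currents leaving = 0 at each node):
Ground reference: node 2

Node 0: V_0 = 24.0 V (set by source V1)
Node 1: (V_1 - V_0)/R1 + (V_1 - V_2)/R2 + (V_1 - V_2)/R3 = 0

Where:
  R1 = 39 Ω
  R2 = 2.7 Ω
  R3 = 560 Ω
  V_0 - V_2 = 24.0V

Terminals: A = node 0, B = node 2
Nodal analysis, taking node 2 as the 0 V reference.
Source V1 fixes V_0 = 24 V.
KCL at each unknown node (sum of currents leaving = 0; resistances in Ω):
  Node 1: (V_1 - 24)/39 + (V_1 - 0)/2.7 + (V_1 - 0)/560 = 0
Collecting terms: 0.3978 × V_1 = 0.6154  =>  V_1 = 1.547 V
I_R1 = (V_0 - V_1)/R1 = (24 - 1.547)/39 = 0.5757 A
|I_R1| = 0.5757 A

Final answer: |I_R1| = 0.5757 A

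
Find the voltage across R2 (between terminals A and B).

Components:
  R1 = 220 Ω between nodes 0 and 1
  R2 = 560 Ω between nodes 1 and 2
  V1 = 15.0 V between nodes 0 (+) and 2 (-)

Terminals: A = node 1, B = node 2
R1 and R2 are in series across V1 (node 0 → node 1 → node 2), and the output A–B is taken across R2, so this is a voltage divider.
Series current: I = V1/(R1 + R2) = 15/(220 + 560) = 15/780 = 0.01923 A
V_R2 = I × R2 = V1 × R2/(R1 + R2) = 15 × 560/780 = 10.77 V

Final answer: 10.77 V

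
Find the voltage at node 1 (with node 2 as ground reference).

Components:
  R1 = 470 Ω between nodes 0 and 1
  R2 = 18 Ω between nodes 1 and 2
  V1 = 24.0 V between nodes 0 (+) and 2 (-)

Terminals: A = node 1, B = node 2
Nodal analysis, taking node 2 as the 0 V reference.
Source V1 fixes V_0 = 24 V.
KCL at each unknown node (sum of currents leaving = 0; resistances in Ω):
  Node 1: (V_1 - 24)/470 + (V_1 - 0)/18 = 0
Collecting terms: 0.05768 × V_1 = 0.05106  =>  V_1 = 0.8852 V
The requested potential is V_1 = 0.8852 V.

Final answer: V_1 = 0.8852 V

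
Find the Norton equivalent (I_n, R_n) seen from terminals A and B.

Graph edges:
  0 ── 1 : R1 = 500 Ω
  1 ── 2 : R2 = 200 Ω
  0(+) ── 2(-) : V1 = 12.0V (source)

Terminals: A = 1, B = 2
Find the Thévenin equivalent first; then I_n = V_th/R_th and R_n = R_th.
Step 1 — V_th is the open-circuit voltage V_A - V_B (nothing connected across the terminals).
Nodal analysis, taking node 2 as the 0 V reference.
Source V1 fixes V_0 = 12 V.
KCL at each unknown node (sum of currents leaving = 0; resistances in Ω):
  Node 1: (V_1 - 12)/500 + (V_1 - 0)/200 = 0
Collecting terms: 0.007 × V_1 = 0.024  =>  V_1 = 3.429 V
V_th = V_1 - V_2 = 3.429 - 0 = 3.429 V
Step 2 — R_th: zero the source — replace V1 by a short circuit (node 2 merges into node 0) — and find the resistance seen between A (node 1) and B (node 0).
Reduce the network between node 1 (A) and node 0 (B) by series/parallel combination:
  Rp1 = R1 ‖ R2 (parallel, both between nodes 0 and 1) = 1/(1/500 + 1/200) = 142.9 Ω
R_th = 142.9 Ω
I_n = V_th/R_th = 3.429/142.9 = 0.024 A, and R_n = R_th = 142.9 Ω

Final answer: I_n = 0.024 A, R_n = 142.9 Ω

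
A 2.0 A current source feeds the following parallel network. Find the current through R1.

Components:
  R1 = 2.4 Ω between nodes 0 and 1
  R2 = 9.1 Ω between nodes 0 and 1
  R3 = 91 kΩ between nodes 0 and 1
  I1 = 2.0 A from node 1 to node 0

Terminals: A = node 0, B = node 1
All resistors sit directly between nodes 0 and 1, so they are in parallel and share one voltage V; the full source current 2 A splits among them.
1/R_par = 1/2.4 + 1/9.1 + 1/91000 = 0.5266 S  =>  R_par = 1.899 Ω
V = I × R_par = 2 × 1.899 = 3.798 V
I_R1 = V/R1 = 3.798/2.4 = 1.583 A

Final answer: 1.583 A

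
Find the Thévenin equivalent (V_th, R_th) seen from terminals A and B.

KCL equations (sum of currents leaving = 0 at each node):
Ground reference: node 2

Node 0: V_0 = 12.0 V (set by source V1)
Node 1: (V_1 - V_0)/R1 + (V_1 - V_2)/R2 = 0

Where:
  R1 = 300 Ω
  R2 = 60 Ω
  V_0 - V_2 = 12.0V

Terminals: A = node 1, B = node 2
Step 1 — V_th is the open-circuit voltage V_A - V_B (nothing connected across the terminals).
Nodal analysis, taking node 2 as the 0 V reference.
Source V1 fixes V_0 = 12 V.
KCL at each unknown node (sum of currents leaving = 0; resistances in Ω):
  Node 1: (V_1 - 12)/300 + (V_1 - 0)/60 = 0
Collecting terms: 0.02 × V_1 = 0.04  =>  V_1 = 2 V
V_th = V_1 - V_2 = 2 - 0 = 2 V
Step 2 — R_th: zero the source — replace V1 by a short circuit (node 2 merges into node 0) — and find the resistance seen between A (node 1) and B (node 0).
Reduce the network between node 1 (A) and node 0 (B) by series/parallel combination:
  Rp1 = R1 ‖ R2 (parallel, both between nodes 0 and 1) = 1/(1/300 + 1/60) = 50 Ω
R_th = 50 Ω

Final answer: V_th = 2 V, R_th = 50 Ω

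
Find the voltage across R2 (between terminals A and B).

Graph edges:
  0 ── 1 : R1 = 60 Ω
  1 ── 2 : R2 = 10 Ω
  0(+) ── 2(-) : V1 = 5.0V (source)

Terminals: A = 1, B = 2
R1 and R2 are in series across V1 (node 0 → node 1 → node 2), and the output A–B is taken across R2, so this is a voltage divider.
Series current: I = V1/(R1 + R2) = 5/(60 + 10) = 5/70 = 0.07143 A
V_R2 = I × R2 = V1 × R2/(R1 + R2) = 5 × 10/70 = 0.7143 V

Final answer: 0.7143 V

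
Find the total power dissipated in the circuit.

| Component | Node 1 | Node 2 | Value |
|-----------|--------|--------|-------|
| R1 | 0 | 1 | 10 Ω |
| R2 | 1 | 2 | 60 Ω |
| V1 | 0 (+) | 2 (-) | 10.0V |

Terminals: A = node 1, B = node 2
Nodal analysis, taking node 2 as the 0 V reference.
Source V1 fixes V_0 = 10 V.
KCL at each unknown node (sum of currents leaving = 0; resistances in Ω):
  Node 1: (V_1 - 10)/10 + (V_1 - 0)/60 = 0
Collecting terms: 0.1167 × V_1 = 1  =>  V_1 = 8.571 V
Power in each resistor, P = (ΔV)²/R:
  P_R1 = (10 - 8.571)²/10 = 0.2041 W
  P_R2 = (8.571 - 0)²/60 = 1.224 W
P_total = P_R1 + P_R2 = 1.429 W

Final answer: 1.429 W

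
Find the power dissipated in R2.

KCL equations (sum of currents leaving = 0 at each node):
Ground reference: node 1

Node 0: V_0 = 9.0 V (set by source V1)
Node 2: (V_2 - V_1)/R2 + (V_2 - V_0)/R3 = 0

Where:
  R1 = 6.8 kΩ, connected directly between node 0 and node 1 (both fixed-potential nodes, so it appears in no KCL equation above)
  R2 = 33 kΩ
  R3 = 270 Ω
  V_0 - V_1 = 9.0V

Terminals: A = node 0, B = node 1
Nodal analysis, taking node 1 as the 0 V reference.
Source V1 fixes V_0 = 9 V.
KCL at each unknown node (sum of currents leaving = 0; resistances in Ω):
  Node 2: (V_2 - 0)/33000 + (V_2 - 9)/270 = 0
Collecting terms: 0.003734 × V_2 = 0.03333  =>  V_2 = 8.927 V
I_R2 = (V_1 - V_2)/R2 = (0 - 8.927)/33000 = -0.0002705 A
P_R2 = I_R2² × R2 = (-0.0002705)² × 33000 = 0.002415 W

Final answer: 0.002415 W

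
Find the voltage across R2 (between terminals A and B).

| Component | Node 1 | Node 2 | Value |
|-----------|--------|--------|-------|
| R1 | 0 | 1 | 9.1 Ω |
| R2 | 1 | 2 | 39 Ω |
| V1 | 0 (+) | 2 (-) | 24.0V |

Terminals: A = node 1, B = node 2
R1 and R2 are in series across V1 (node 0 → node 1 → node 2), and the output A–B is taken across R2, so this is a voltage divider.
Series current: I = V1/(R1 + R2) = 24/(9.1 + 39) = 24/48.1 = 0.499 A
V_R2 = I × R2 = V1 × R2/(R1 + R2) = 24 × 39/48.1 = 19.46 V

Final answer: 19.46 V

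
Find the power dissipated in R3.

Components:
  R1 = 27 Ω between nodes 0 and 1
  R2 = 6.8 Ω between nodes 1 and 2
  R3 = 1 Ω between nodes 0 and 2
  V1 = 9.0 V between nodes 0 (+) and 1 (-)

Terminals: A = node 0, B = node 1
Nodal analysis, taking node 1 as the 0 V reference.
Source V1 fixes V_0 = 9 V.
KCL at each unknown node (sum of currents leaving = 0; resistances in Ω):
  Node 2: (V_2 - 0)/6.8 + (V_2 - 9)/1 = 0
Collecting terms: 1.147 × V_2 = 9  =>  V_2 = 7.846 V
I_R3 = (V_0 - V_2)/R3 = (9 - 7.846)/1 = 1.154 A
P_R3 = I_R3² × R3 = (1.154)² × 1 = 1.331 W

Final answer: 1.331 W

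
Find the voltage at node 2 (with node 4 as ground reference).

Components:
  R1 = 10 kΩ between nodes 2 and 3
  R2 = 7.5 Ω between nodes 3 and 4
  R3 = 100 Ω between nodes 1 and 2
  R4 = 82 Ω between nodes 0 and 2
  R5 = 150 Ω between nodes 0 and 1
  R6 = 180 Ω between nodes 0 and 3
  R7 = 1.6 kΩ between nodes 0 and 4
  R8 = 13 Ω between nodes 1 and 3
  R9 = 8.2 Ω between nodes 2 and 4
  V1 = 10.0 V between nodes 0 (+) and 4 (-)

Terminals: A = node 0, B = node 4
Nodal analysis, taking node 4 as the 0 V reference.
Source V1 fixes V_0 = 10 V.
KCL at each unknown node (sum of currents leaving = 0; resistances in Ω):
  Node 1: (V_1 - V_2)/100 + (V_1 - 10)/150 + (V_1 - V_3)/13 = 0
  Node 2: (V_2 - V_3)/10000 + (V_2 - V_1)/100 + (V_2 - 10)/82 + (V_2 - 0)/8.2 = 0
  Node 3: (V_3 - V_2)/10000 + (V_3 - 0)/7.5 + (V_3 - 10)/180 + (V_3 - V_1)/13 = 0
Collecting terms (coefficients in siemens):
  0.09359·V_1 - 0.01·V_2 - 0.07692·V_3 = 0.06667
  0.1442·V_2 - 0.01·V_1 - 0.0001·V_3 = 0.122
  0.2159·V_3 - 0.07692·V_1 - 0.0001·V_2 = 0.05556
Solving these 3 simultaneous equations (Gaussian elimination) gives:
  V_1 = 1.45 V, V_2 = 0.9465 V, V_3 = 0.7743 V
The requested potential is V_2 = 0.9465 V.

Final answer: V_2 = 0.9465 V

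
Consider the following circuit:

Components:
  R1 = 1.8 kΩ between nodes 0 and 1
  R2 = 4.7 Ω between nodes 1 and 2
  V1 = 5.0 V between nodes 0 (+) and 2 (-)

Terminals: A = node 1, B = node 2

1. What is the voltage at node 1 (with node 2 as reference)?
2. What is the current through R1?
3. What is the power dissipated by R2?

Nodal analysis, taking node 2 as the 0 V reference.
Source V1 fixes V_0 = 5 V.
KCL at each unknown node (sum of currents leaving = 0; resistances in Ω):
  Node 1: (V_1 - 5)/1800 + (V_1 - 0)/4.7 = 0
Collecting terms: 0.2133 × V_1 = 0.002778  =>  V_1 = 0.01302 V
Part 1:
  Read off the nodal solution: V_1 = 0.01302 V
Part 2:
  I_R1 = (V_0 - V_1)/R1 = (5 - 0.01302)/1800 = 0.002771 A
  Magnitude: I_R1 = 0.002771 A
Part 3:
  I_R2 = (V_1 - V_2)/R2 = (0.01302 - 0)/4.7 = 0.002771 A
  P_R2 = I_R2² × R2 = (0.002771)² × 4.7 = 0.00003608 W

Final answers:
1. V_1 = 0.01302 V
2. I_R1 = 0.002771 A
3. P_R2 = 3.608e-05 W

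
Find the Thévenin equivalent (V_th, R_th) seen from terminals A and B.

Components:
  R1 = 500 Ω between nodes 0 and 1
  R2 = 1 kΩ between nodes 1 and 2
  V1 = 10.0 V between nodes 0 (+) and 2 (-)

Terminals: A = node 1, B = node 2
Step 1 — V_th is the open-circuit voltage V_A - V_B (nothing connected across the terminals).
Nodal analysis, taking node 2 as the 0 V reference.
Source V1 fixes V_0 = 10 V.
KCL at each unknown node (sum of currents leaving = 0; resistances in Ω):
  Node 1: (V_1 - 10)/500 + (V_1 - 0)/1000 = 0
Collecting terms: 0.003 × V_1 = 0.02  =>  V_1 = 6.667 V
V_th = V_1 - V_2 = 6.667 - 0 = 6.667 V
Step 2 — R_th: zero the source — replace V1 by a short circuit (node 2 merges into node 0) — and find the resistance seen between A (node 1) and B (node 0).
Reduce the network between node 1 (A) and node 0 (B) by series/parallel combination:
  Rp1 = R1 ‖ R2 (parallel, both between nodes 0 and 1) = 1/(1/500 + 1/1000) = 333.3 Ω
R_th = 333.3 Ω

Final answer: V_th = 6.667 V, R_th = 333.3 Ω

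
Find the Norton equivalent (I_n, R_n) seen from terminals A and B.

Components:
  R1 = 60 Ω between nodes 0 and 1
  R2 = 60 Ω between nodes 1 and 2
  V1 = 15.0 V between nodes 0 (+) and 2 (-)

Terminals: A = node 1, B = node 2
Find the Thévenin equivalent first; then I_n = V_th/R_th and R_n = R_th.
Step 1 — V_th is the open-circuit voltage V_A - V_B (nothing connected across the terminals).
Nodal analysis, taking node 2 as the 0 V reference.
Source V1 fixes V_0 = 15 V.
KCL at each unknown node (sum of currents leaving = 0; resistances in Ω):
  Node 1: (V_1 - 15)/60 + (V_1 - 0)/60 = 0
Collecting terms: 0.03333 × V_1 = 0.25  =>  V_1 = 7.5 V
V_th = V_1 - V_2 = 7.5 - 0 = 7.5 V
Step 2 — R_th: zero the source — replace V1 by a short circuit (node 2 merges into node 0) — and find the resistance seen between A (node 1) and B (node 0).
Reduce the network between node 1 (A) and node 0 (B) by series/parallel combination:
  Rp1 = R1 ‖ R2 (parallel, both between nodes 0 and 1) = 1/(1/60 + 1/60) = 30 Ω
R_th = 30 Ω
I_n = V_th/R_th = 7.5/30 = 0.25 A, and R_n = R_th = 30 Ω

Final answer: I_n = 0.25 A, R_n = 30 Ω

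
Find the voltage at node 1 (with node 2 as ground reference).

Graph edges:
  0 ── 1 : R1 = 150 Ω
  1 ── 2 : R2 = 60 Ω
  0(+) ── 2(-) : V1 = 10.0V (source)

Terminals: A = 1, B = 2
Nodal analysis, taking node 2 as the 0 V reference.
Source V1 fixes V_0 = 10 V.
KCL at each unknown node (sum of currents leaving = 0; resistances in Ω):
  Node 1: (V_1 - 10)/150 + (V_1 - 0)/60 = 0
Collecting terms: 0.02333 × V_1 = 0.06667  =>  V_1 = 2.857 V
The requested potential is V_1 = 2.857 V.

Final answer: V_1 = 2.857 V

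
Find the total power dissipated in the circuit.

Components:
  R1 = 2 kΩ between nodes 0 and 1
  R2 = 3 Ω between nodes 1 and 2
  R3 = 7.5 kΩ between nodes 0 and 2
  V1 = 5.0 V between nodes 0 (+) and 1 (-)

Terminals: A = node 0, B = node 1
Nodal analysis, taking node 1 as the 0 V reference.
Source V1 fixes V_0 = 5 V.
KCL at each unknown node (sum of currents leaving = 0; resistances in Ω):
  Node 2: (V_2 - 0)/3 + (V_2 - 5)/7500 = 0
Collecting terms: 0.3335 × V_2 = 0.0006667  =>  V_2 = 0.001999 V
Power in each resistor, P = (ΔV)²/R:
  P_R1 = (5 - 0)²/2000 = 0.0125 W
  P_R2 = (0 - 0.001999)²/3 = 0.000001332 W
  P_R3 = (5 - 0.001999)²/7500 = 0.003331 W
P_total = P_R1 + P_R2 + P_R3 = 0.01583 W

Final answer: 0.01583 W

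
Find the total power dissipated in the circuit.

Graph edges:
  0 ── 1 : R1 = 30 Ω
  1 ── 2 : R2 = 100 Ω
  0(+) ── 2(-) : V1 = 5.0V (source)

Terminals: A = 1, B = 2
Nodal analysis, taking node 2 as the 0 V reference.
Source V1 fixes V_0 = 5 V.
KCL at each unknown node (sum of currents leaving = 0; resistances in Ω):
  Node 1: (V_1 - 5)/30 + (V_1 - 0)/100 = 0
Collecting terms: 0.04333 × V_1 = 0.1667  =>  V_1 = 3.846 V
Power in each resistor, P = (ΔV)²/R:
  P_R1 = (5 - 3.846)²/30 = 0.04438 W
  P_R2 = (3.846 - 0)²/100 = 0.1479 W
P_total = P_R1 + P_R2 = 0.1923 W

Final answer: 0.1923 W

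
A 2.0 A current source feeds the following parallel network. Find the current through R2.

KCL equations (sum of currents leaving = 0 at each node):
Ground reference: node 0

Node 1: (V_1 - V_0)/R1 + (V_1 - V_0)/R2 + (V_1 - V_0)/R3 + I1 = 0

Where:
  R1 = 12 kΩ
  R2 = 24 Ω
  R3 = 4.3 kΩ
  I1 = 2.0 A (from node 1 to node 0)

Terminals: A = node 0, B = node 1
All resistors sit directly between nodes 0 and 1, so they are in parallel and share one voltage V; the full source current 2 A splits among them.
1/R_par = 1/12000 + 1/24 + 1/4300 = 0.04198 S  =>  R_par = 23.82 Ω
V = I × R_par = 2 × 23.82 = 47.64 V
I_R2 = V/R2 = 47.64/24 = 1.985 A

Final answer: 1.985 A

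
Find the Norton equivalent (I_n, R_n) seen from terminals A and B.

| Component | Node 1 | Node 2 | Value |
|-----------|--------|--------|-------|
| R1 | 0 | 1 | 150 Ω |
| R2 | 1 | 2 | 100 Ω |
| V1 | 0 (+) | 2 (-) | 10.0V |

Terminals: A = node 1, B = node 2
Find the Thévenin equivalent first; then I_n = V_th/R_th and R_n = R_th.
Step 1 — V_th is the open-circuit voltage V_A - V_B (nothing connected across the terminals).
Nodal analysis, taking node 2 as the 0 V reference.
Source V1 fixes V_0 = 10 V.
KCL at each unknown node (sum of currents leaving = 0; resistances in Ω):
  Node 1: (V_1 - 10)/150 + (V_1 - 0)/100 = 0
Collecting terms: 0.01667 × V_1 = 0.06667  =>  V_1 = 4 V
V_th = V_1 - V_2 = 4 - 0 = 4 V
Step 2 — R_th: zero the source — replace V1 by a short circuit (node 2 merges into node 0) — and find the resistance seen between A (node 1) and B (node 0).
Reduce the network between node 1 (A) and node 0 (B) by series/parallel combination:
  Rp1 = R1 ‖ R2 (parallel, both between nodes 0 and 1) = 1/(1/150 + 1/100) = 60 Ω
R_th = 60 Ω
I_n = V_th/R_th = 4/60 = 0.06667 A, and R_n = R_th = 60 Ω

Final answer: I_n = 0.06667 A, R_n = 60 Ω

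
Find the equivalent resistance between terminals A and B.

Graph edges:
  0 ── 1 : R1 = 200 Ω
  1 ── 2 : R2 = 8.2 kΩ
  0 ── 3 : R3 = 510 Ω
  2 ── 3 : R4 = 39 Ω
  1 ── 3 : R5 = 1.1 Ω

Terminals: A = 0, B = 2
The network is not a plain series/parallel combination. Inject a 1 A test current into terminal A (node 0) and return it from terminal B (node 2); then R_eq = V_A / (1 A).
Nodal analysis, taking node 2 as the 0 V reference.
Current source I_test pushes 1 A into node 0 and draws it out of node 2.
KCL at each unknown node (sum of currents leaving = 0; resistances in Ω):
  Node 0: (V_0 - V_1)/200 + (V_0 - V_3)/510 - 1 = 0
  Node 1: (V_1 - V_0)/200 + (V_1 - 0)/8200 + (V_1 - V_3)/1.1 = 0
  Node 3: (V_3 - V_0)/510 + (V_3 - V_1)/1.1 + (V_3 - 0)/39 = 0
Collecting terms (coefficients in siemens):
  0.006961·V_0 - 0.005·V_1 - 0.001961·V_3 = 1
  0.9142·V_1 - 0.005·V_0 - 0.9091·V_3 = 0
  0.9367·V_3 - 0.001961·V_0 - 0.9091·V_1 = 0
Solving these 3 simultaneous equations (Gaussian elimination) gives:
  V_0 = 183 V, V_1 = 39.6 V, V_3 = 38.81 V
R_eq = V_0 / 1 A = 183 Ω

Final answer: 183 Ω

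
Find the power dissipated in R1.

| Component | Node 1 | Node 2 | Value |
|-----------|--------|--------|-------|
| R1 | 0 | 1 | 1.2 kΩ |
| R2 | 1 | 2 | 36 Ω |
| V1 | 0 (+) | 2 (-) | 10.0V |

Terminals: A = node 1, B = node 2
Nodal analysis, taking node 2 as the 0 V reference.
Source V1 fixes V_0 = 10 V.
KCL at each unknown node (sum of currents leaving = 0; resistances in Ω):
  Node 1: (V_1 - 10)/1200 + (V_1 - 0)/36 = 0
Collecting terms: 0.02861 × V_1 = 0.008333  =>  V_1 = 0.2913 V
I_R1 = (V_0 - V_1)/R1 = (10 - 0.2913)/1200 = 0.008091 A
P_R1 = I_R1² × R1 = (0.008091)² × 1200 = 0.07855 W

Final answer: 0.07855 W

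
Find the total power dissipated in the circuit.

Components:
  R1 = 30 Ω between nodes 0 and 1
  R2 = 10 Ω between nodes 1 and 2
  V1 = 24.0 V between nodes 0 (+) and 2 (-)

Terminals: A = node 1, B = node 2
Nodal analysis, taking node 2 as the 0 V reference.
Source V1 fixes V_0 = 24 V.
KCL at each unknown node (sum of currents leaving = 0; resistances in Ω):
  Node 1: (V_1 - 24)/30 + (V_1 - 0)/10 = 0
Collecting terms: 0.1333 × V_1 = 0.8  =>  V_1 = 6 V
Power in each resistor, P = (ΔV)²/R:
  P_R1 = (24 - 6)²/30 = 10.8 W
  P_R2 = (6 - 0)²/10 = 3.6 W
P_total = P_R1 + P_R2 = 14.4 W

Final answer: 14.4 W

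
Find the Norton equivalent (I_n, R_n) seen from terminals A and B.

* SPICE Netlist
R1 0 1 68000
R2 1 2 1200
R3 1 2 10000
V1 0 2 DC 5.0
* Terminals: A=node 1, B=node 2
Find the Thévenin equivalent first; then I_n = V_th/R_th and R_n = R_th.
Step 1 — V_th is the open-circuit voltage V_A - V_B (nothing connected across the terminals).
Nodal analysis, taking node 2 as the 0 V reference.
Source V1 fixes V_0 = 5 V.
KCL at each unknown node (sum of currents leaving = 0; resistances in Ω):
  Node 1: (V_1 - 5)/68000 + (V_1 - 0)/1200 + (V_1 - 0)/10000 = 0
Collecting terms: 0.000948 × V_1 = 0.00007353  =>  V_1 = 0.07756 V
V_th = V_1 - V_2 = 0.07756 - 0 = 0.07756 V
Step 2 — R_th: zero the source — replace V1 by a short circuit (node 2 merges into node 0) — and find the resistance seen between A (node 1) and B (node 0).
Reduce the network between node 1 (A) and node 0 (B) by series/parallel combination:
  Rp1 = R1 ‖ R2 ‖ R3 (parallel, all between nodes 0 and 1) = 1/(1/68000 + 1/1200 + 1/10000) = 1055 Ω
R_th = 1.055 kΩ
I_n = V_th/R_th = 0.07756/1055 = 0.00007353 A, and R_n = R_th = 1.055 kΩ

Final answer: I_n = 7.353e-05 A, R_n = 1.055 kΩ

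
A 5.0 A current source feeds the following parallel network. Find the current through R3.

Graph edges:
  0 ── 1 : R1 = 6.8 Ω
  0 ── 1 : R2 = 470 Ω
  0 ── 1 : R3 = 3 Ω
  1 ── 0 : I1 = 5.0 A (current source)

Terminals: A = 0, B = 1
All resistors sit directly between nodes 0 and 1, so they are in parallel and share one voltage V; the full source current 5 A splits among them.
1/R_par = 1/6.8 + 1/470 + 1/3 = 0.4825 S  =>  R_par = 2.072 Ω
V = I × R_par = 5 × 2.072 = 10.36 V
I_R3 = V/R3 = 10.36/3 = 3.454 A

Final answer: 3.454 A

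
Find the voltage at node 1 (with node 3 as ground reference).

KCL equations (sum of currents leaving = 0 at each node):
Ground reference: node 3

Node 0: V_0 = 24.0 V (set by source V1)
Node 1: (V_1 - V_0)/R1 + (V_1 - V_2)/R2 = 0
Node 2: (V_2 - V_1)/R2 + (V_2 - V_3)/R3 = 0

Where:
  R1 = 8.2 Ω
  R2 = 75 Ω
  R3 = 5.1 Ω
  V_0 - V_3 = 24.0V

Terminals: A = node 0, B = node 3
Nodal analysis, taking node 3 as the 0 V reference.
Source V1 fixes V_0 = 24 V.
KCL at each unknown node (sum of currents leaving = 0; resistances in Ω):
  Node 1: (V_1 - 24)/8.2 + (V_1 - V_2)/75 = 0
  Node 2: (V_2 - V_1)/75 + (V_2 - 0)/5.1 = 0
Collecting terms (coefficients in siemens):
  0.1353·V_1 - 0.01333·V_2 = 2.927
  0.2094·V_2 - 0.01333·V_1 = 0
Determinant D = (0.1353)(0.2094) - (-0.01333)(-0.01333) = 0.02815
V_1 = [(2.927)(0.2094) - (-0.01333)(0)]/D = 21.77 V
V_2 = [(0.1353)(0) - (2.927)(-0.01333)]/D = 1.386 V
The requested potential is V_1 = 21.77 V.

Final answer: V_1 = 21.77 V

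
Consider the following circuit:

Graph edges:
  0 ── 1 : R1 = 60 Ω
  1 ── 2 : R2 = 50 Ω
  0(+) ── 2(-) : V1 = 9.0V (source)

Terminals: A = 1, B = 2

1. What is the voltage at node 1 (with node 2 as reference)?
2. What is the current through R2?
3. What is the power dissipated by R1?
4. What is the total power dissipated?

Nodal analysis, taking node 2 as the 0 V reference.
Source V1 fixes V_0 = 9 V.
KCL at each unknown node (sum of currents leaving = 0; resistances in Ω):
  Node 1: (V_1 - 9)/60 + (V_1 - 0)/50 = 0
Collecting terms: 0.03667 × V_1 = 0.15  =>  V_1 = 4.091 V
Part 1:
  Read off the nodal solution: V_1 = 4.091 V
Part 2:
  I_R2 = (V_1 - V_2)/R2 = (4.091 - 0)/50 = 0.08182 A
  Magnitude: I_R2 = 0.08182 A
Part 3:
  I_R1 = (V_0 - V_1)/R1 = (9 - 4.091)/60 = 0.08182 A
  P_R1 = I_R1² × R1 = (0.08182)² × 60 = 0.4017 W
Part 4:
  Power in each resistor, P = (ΔV)²/R:
    P_R1 = (9 - 4.091)²/60 = 0.4017 W
    P_R2 = (4.091 - 0)²/50 = 0.3347 W
  P_total = P_R1 + P_R2 = 0.7364 W

Final answers:
1. V_1 = 4.091 V
2. I_R2 = 0.08182 A
3. P_R1 = 0.4017 W
4. P_total = 0.7364 W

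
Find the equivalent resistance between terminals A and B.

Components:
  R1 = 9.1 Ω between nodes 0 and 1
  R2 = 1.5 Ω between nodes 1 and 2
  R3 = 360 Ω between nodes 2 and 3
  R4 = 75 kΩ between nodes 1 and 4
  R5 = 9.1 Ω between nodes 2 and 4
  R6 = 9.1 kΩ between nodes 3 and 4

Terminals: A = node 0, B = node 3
The network is not a plain series/parallel combination. Inject a 1 A test current into terminal A (node 0) and return it from terminal B (node 3); then R_eq = V_A / (1 A).
Nodal analysis, taking node 3 as the 0 V reference.
Current source I_test pushes 1 A into node 0 and draws it out of node 3.
KCL at each unknown node (sum of currents leaving = 0; resistances in Ω):
  Node 0: (V_0 - V_1)/9.1 - 1 = 0
  Node 1: (V_1 - V_0)/9.1 + (V_1 - V_2)/1.5 + (V_1 - V_4)/75000 = 0
  Node 2: (V_2 - V_1)/1.5 + (V_2 - 0)/360 + (V_2 - V_4)/9.1 = 0
  Node 4: (V_4 - V_1)/75000 + (V_4 - V_2)/9.1 + (V_4 - 0)/9100 = 0
Collecting terms (coefficients in siemens):
  0.1099·V_0 - 0.1099·V_1 = 1
  0.7766·V_1 - 0.1099·V_0 - 0.6667·V_2 - 0.00001333·V_4 = 0
  0.7793·V_2 - 0.6667·V_1 - 0.1099·V_4 = 0
  0.11·V_4 - 0.00001333·V_1 - 0.1099·V_2 = 0
Solving these 4 simultaneous equations (Gaussian elimination) gives:
  V_0 = 356.9 V, V_1 = 347.8 V, V_2 = 346.3 V, V_4 = 346 V
R_eq = V_0 / 1 A = 356.9 Ω

Final answer: 356.9 Ω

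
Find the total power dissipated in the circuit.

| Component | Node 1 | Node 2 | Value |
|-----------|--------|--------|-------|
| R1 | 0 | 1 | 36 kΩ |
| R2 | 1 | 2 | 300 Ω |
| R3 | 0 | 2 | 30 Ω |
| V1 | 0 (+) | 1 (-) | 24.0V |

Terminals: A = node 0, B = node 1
Nodal analysis, taking node 1 as the 0 V reference.
Source V1 fixes V_0 = 24 V.
KCL at each unknown node (sum of currents leaving = 0; resistances in Ω):
  Node 2: (V_2 - 0)/300 + (V_2 - 24)/30 = 0
Collecting terms: 0.03667 × V_2 = 0.8  =>  V_2 = 21.82 V
Power in each resistor, P = (ΔV)²/R:
  P_R1 = (24 - 0)²/36000 = 0.016 W
  P_R2 = (0 - 21.82)²/300 = 1.587 W
  P_R3 = (24 - 21.82)²/30 = 0.1587 W
P_total = P_R1 + P_R2 + P_R3 = 1.761 W

Final answer: 1.761 W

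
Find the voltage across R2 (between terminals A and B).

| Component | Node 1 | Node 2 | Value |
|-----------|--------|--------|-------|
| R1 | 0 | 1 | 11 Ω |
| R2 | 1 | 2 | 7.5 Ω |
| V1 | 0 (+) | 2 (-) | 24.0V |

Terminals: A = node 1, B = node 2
R1 and R2 are in series across V1 (node 0 → node 1 → node 2), and the output A–B is taken across R2, so this is a voltage divider.
Series current: I = V1/(R1 + R2) = 24/(11 + 7.5) = 24/18.5 = 1.297 A
V_R2 = I × R2 = V1 × R2/(R1 + R2) = 24 × 7.5/18.5 = 9.73 V

Final answer: 9.73 V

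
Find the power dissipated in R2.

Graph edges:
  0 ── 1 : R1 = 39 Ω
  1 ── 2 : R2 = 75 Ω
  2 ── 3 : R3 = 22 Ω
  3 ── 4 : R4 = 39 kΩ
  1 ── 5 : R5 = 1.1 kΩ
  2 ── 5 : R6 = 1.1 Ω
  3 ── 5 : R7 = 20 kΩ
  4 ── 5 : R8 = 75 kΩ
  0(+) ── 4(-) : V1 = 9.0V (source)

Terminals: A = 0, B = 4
Nodal analysis, taking node 4 as the 0 V reference.
Source V1 fixes V_0 = 9 V.
KCL at each unknown node (sum of currents leaving = 0; resistances in Ω):
  Node 1: (V_1 - 9)/39 + (V_1 - V_2)/75 + (V_1 - V_5)/1100 = 0
  Node 2: (V_2 - V_1)/75 + (V_2 - V_3)/22 + (V_2 - V_5)/1.1 = 0
  Node 3: (V_3 - V_2)/22 + (V_3 - 0)/39000 + (V_3 - V_5)/20000 = 0
  Node 5: (V_5 - V_1)/1100 + (V_5 - V_2)/1.1 + (V_5 - V_3)/20000 + (V_5 - 0)/75000 = 0
Collecting terms (coefficients in siemens):
  0.03988·V_1 - 0.01333·V_2 - 0.0009091·V_5 = 0.2308
  0.9679·V_2 - 0.01333·V_1 - 0.04545·V_3 - 0.9091·V_5 = 0
  0.04553·V_3 - 0.04545·V_2 - 0.00005·V_5 = 0
  0.9101·V_5 - 0.0009091·V_1 - 0.9091·V_2 - 0.00005·V_3 = 0
Solving these 4 simultaneous equations (Gaussian elimination) gives:
  V_1 = 8.986 V, V_2 = 8.962 V, V_3 = 8.957 V, V_5 = 8.962 V
I_R2 = (V_1 - V_2)/R2 = (8.986 - 8.962)/75 = 0.0003268 A
P_R2 = I_R2² × R2 = (0.0003268)² × 75 = 0.000008009 W

Final answer: 8.009e-06 W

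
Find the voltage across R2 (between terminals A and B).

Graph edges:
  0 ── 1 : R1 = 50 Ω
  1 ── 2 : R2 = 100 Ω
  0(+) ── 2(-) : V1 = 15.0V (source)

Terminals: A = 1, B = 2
R1 and R2 are in series across V1 (node 0 → node 1 → node 2), and the output A–B is taken across R2, so this is a voltage divider.
Series current: I = V1/(R1 + R2) = 15/(50 + 100) = 15/150 = 0.1 A
V_R2 = I × R2 = V1 × R2/(R1 + R2) = 15 × 100/150 = 10 V

Final answer: 10 V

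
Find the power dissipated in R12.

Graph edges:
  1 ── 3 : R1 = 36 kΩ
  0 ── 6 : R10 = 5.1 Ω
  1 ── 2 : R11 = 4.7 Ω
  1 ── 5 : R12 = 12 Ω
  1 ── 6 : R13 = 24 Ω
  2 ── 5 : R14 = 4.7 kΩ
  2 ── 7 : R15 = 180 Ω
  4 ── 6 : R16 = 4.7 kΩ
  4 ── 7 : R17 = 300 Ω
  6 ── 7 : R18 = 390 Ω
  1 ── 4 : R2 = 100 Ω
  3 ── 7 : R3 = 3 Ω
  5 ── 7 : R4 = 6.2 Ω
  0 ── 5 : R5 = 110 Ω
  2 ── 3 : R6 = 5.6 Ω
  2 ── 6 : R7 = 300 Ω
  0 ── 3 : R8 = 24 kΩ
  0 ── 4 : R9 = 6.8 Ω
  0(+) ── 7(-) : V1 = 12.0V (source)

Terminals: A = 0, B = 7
Nodal analysis, taking node 7 as the 0 V reference.
Source V1 fixes V_0 = 12 V.
KCL at each unknown node (sum of currents leaving = 0; resistances in Ω):
  Node 1: (V_1 - V_3)/36000 + (V_1 - V_4)/100 + (V_1 - V_2)/4.7 + (V_1 - V_5)/12 + (V_1 - V_6)/24 = 0
  Node 2: (V_2 - V_3)/5.6 + (V_2 - V_6)/300 + (V_2 - V_1)/4.7 + (V_2 - V_5)/4700 + (V_2 - 0)/180 = 0
  Node 3: (V_3 - V_1)/36000 + (V_3 - 0)/3 + (V_3 - V_2)/5.6 + (V_3 - 12)/24000 = 0
  Node 4: (V_4 - V_1)/100 + (V_4 - 12)/6.8 + (V_4 - V_6)/4700 + (V_4 - 0)/300 = 0
  Node 5: (V_5 - 0)/6.2 + (V_5 - 12)/110 + (V_5 - V_1)/12 + (V_5 - V_2)/4700 = 0
  Node 6: (V_6 - V_2)/300 + (V_6 - 12)/5.1 + (V_6 - V_1)/24 + (V_6 - V_4)/4700 + (V_6 - 0)/390 = 0
Collecting terms (coefficients in siemens):
  0.3478·V_1 - 0.2128·V_2 - 0.00002778·V_3 - 0.01·V_4 - 0.08333·V_5 - 0.04167·V_6 = 0
  0.4004·V_2 - 0.2128·V_1 - 0.1786·V_3 - 0.0002128·V_5 - 0.003333·V_6 = 0
  0.512·V_3 - 0.00002778·V_1 - 0.1786·V_2 = 0.0005
  0.1606·V_4 - 0.01·V_1 - 0.0002128·V_6 = 1.765
  0.2539·V_5 - 0.08333·V_1 - 0.0002128·V_2 = 0.1091
  0.2439·V_6 - 0.04167·V_1 - 0.003333·V_2 - 0.0002128·V_4 = 2.353
Solving these 6 simultaneous equations (Gaussian elimination) gives:
  V_1 = 3.195 V, V_2 = 2.113 V, V_3 = 0.7381 V, V_4 = 11.2 V
  V_5 = 1.48 V, V_6 = 10.23 V
I_R12 = (V_1 - V_5)/R12 = (3.195 - 1.48)/12 = 0.1429 A
P_R12 = I_R12² × R12 = (0.1429)² × 12 = 0.2452 W

Final answer: 0.2452 W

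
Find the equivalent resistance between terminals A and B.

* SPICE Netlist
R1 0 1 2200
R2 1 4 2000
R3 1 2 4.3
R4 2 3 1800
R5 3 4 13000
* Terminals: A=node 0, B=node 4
Reduce the network between node 0 (A) and node 4 (B) by series/parallel combination:
  Rs1 = R3 + R4 (series, joined only at node 2) = 4.3 + 1800 = 1804 Ω
  Rs2 = R5 + Rs1 (series, joined only at node 3) = 13000 + 1804 = 14800 Ω
  Rp1 = R2 ‖ Rs2 (parallel, both between nodes 1 and 4) = 1/(1/2000 + 1/14800) = 1762 Ω
  Rs3 = R1 + Rp1 (series, joined only at node 1) = 2200 + 1762 = 3962 Ω
R_eq = 3.962 kΩ

Final answer: 3.962 kΩ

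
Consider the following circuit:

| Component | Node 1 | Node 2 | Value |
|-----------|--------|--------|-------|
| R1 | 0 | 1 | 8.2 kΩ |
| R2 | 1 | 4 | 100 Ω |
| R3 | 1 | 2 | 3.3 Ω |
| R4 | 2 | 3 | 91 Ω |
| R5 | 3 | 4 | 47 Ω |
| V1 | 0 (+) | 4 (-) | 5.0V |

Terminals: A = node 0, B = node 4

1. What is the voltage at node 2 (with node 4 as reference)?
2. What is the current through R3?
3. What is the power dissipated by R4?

Nodal analysis, taking node 4 as the 0 V reference.
Source V1 fixes V_0 = 5 V.
KCL at each unknown node (sum of currents leaving = 0; resistances in Ω):
  Node 1: (V_1 - 5)/8200 + (V_1 - 0)/100 + (V_1 - V_2)/3.3 = 0
  Node 2: (V_2 - V_1)/3.3 + (V_2 - V_3)/91 = 0
  Node 3: (V_3 - V_2)/91 + (V_3 - 0)/47 = 0
Collecting terms (coefficients in siemens):
  0.3132·V_1 - 0.303·V_2 = 0.0006098
  0.314·V_2 - 0.303·V_1 - 0.01099·V_3 = 0
  0.03227·V_3 - 0.01099·V_2 = 0
Solving these 3 simultaneous equations (Gaussian elimination) gives:
  V_1 = 0.03545 V, V_2 = 0.03462 V, V_3 = 0.01179 V
Part 1:
  Read off the nodal solution: V_2 = 0.03462 V
Part 2:
  I_R3 = (V_1 - V_2)/R3 = (0.03545 - 0.03462)/3.3 = 0.0002509 A
  Magnitude: I_R3 = 0.0002509 A
Part 3:
  I_R4 = (V_2 - V_3)/R4 = (0.03462 - 0.01179)/91 = 0.0002509 A
  P_R4 = I_R4² × R4 = (0.0002509)² × 91 = 0.000005729 W

Final answers:
1. V_2 = 0.03462 V
2. I_R3 = 0.0002509 A
3. P_R4 = 5.729e-06 W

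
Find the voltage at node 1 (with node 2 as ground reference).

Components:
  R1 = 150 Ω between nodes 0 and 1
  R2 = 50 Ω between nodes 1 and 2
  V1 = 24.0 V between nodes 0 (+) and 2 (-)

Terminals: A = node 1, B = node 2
Nodal analysis, taking node 2 as the 0 V reference.
Source V1 fixes V_0 = 24 V.
KCL at each unknown node (sum of currents leaving = 0; resistances in Ω):
  Node 1: (V_1 - 24)/150 + (V_1 - 0)/50 = 0
Collecting terms: 0.02667 × V_1 = 0.16  =>  V_1 = 6 V
The requested potential is V_1 = 6 V.

Final answer: V_1 = 6 V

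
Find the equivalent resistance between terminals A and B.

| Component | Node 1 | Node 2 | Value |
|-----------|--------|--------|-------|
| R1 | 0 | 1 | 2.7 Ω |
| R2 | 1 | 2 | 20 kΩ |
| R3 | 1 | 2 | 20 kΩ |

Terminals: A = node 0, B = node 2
Reduce the network between node 0 (A) and node 2 (B) by series/parallel combination:
  Rp1 = R2 ‖ R3 (parallel, both between nodes 1 and 2) = 1/(1/20000 + 1/20000) = 10000 Ω
  Rs1 = R1 + Rp1 (series, joined only at node 1) = 2.7 + 10000 = 10000 Ω
R_eq = 10 kΩ

Final answer: 10 kΩ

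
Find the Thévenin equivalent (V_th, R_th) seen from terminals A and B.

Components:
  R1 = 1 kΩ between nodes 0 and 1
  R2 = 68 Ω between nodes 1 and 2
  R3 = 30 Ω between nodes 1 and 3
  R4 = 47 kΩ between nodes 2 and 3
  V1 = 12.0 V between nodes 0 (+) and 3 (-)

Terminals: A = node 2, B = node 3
Step 1 — V_th is the open-circuit voltage V_A - V_B (nothing connected across the terminals).
Nodal analysis, taking node 3 as the 0 V reference.
Source V1 fixes V_0 = 12 V.
KCL at each unknown node (sum of currents leaving = 0; resistances in Ω):
  Node 1: (V_1 - 12)/1000 + (V_1 - V_2)/68 + (V_1 - 0)/30 = 0
  Node 2: (V_2 - V_1)/68 + (V_2 - 0)/47000 = 0
Collecting terms (coefficients in siemens):
  0.04904·V_1 - 0.01471·V_2 = 0.012
  0.01473·V_2 - 0.01471·V_1 = 0
Determinant D = (0.04904)(0.01473) - (-0.01471)(-0.01471) = 0.0005059
V_1 = [(0.012)(0.01473) - (-0.01471)(0)]/D = 0.3493 V
V_2 = [(0.04904)(0) - (0.012)(-0.01471)]/D = 0.3488 V
V_th = V_2 - V_3 = 0.3488 - 0 = 0.3488 V
Step 2 — R_th: zero the source — replace V1 by a short circuit (node 3 merges into node 0) — and find the resistance seen between A (node 2) and B (node 0).
Reduce the network between node 2 (A) and node 0 (B) by series/parallel combination:
  Rp1 = R1 ‖ R3 (parallel, both between nodes 0 and 1) = 1/(1/1000 + 1/30) = 29.13 Ω
  Rs1 = R2 + Rp1 (series, joined only at node 1) = 68 + 29.13 = 97.13 Ω
  Rp2 = R4 ‖ Rs1 (parallel, both between nodes 0 and 2) = 1/(1/47000 + 1/97.13) = 96.93 Ω
R_th = 96.93 Ω

Final answer: V_th = 0.3488 V, R_th = 96.93 Ω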